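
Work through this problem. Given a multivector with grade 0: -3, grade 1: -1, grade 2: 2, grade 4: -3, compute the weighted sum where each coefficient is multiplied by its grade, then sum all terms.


Grade-weighted sum = sum of grade_k * coefficient_k
0*(-3) = 0
1*(-1) = -1
2*2 = 4
4*(-3) = -12
Total = 0 + (-1) + 4 + (-12) = -9


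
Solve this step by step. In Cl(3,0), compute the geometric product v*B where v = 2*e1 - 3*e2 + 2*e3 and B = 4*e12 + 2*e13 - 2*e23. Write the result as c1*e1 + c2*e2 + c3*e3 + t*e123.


vB has grade-1 (vector) and grade-3 (trivector) parts: vB = (v _| B) + (v ^ B).
Vector part <vB>_1:
  e1: -v2*b12 - v3*b13 = -(-3)*(4) - (2)*(2) = 8
  e2: v1*b12 - v3*b23 = (2)*(4) - (2)*(-2) = 12
  e3: v1*b13 + v2*b23 = (2)*(2) + (-3)*(-2) = 10
Trivector part <vB>_3:
  e123: v1*b23 - v2*b13 + v3*b12 = (2)*(-2) - (-3)*(2) + (2)*(4) = 10
vB = 8*e1 + 12*e2 + 10*e3 + 10*e123


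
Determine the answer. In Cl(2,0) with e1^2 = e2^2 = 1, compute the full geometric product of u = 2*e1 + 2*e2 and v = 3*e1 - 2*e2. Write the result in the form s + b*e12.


Expand: (2*e1 + 2*e2)(3*e1 - 2*e2)
= 2*3*e1e1 + 2*(-2)*e1e2 + 2*3*e2e1 + 2*(-2)*e2e2
Using e1^2 = e2^2 = 1, e2e1 = -e1e2:
Scalar part s = 2*3 + 2*(-2) = 6 + (-4) = 2
Bivector part b = 2*(-2) - 2*3 = -4 - 6 = -10
uv = 2 - 10*e12


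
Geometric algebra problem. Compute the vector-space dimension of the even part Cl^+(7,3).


Even subalgebra dimension = 2^(n-1)
n = 7 + 3 = 10
2^(10 - 1) = 2^9 = 512
Verification: sum of C(10,k) for even k = 1 + 45 + 210 + 210 + 45 + 1 = 512
Result = 512


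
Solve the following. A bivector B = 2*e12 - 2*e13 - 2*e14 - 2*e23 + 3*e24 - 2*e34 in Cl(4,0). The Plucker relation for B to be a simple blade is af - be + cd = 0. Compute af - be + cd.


Plucker relation: af - be + cd
a*f = 2*(-2) = -4
b*e = (-2)*3 = -6
c*d = (-2)*(-2) = 4
af - be + cd = -4 - (-6) + 4
= 6


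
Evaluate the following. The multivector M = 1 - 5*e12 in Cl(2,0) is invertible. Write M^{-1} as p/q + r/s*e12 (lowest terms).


M = 1 - 5*e12, where e12^2 = -1.
Since M commutes with its reverse ~M = a - b*e12, M * ~M = a^2 - b^2*e12^2 = a^2 + b^2.
So M^{-1} = ~M / (a^2 + b^2) = (a - b*e12)/(a^2 + b^2).
a^2 + b^2 = 1 + 25 = 26
Scalar part = 1/26 = 1/26
Bivector coeff = 5/26 = 5/26
M^{-1} = 1/26 + 5/26*e12


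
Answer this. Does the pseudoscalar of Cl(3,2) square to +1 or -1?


The pseudoscalar I = e1...e_n (product of all n generators) of Cl(p,q) satisfies I^2 = (-1)^(q + n(n-1)/2).
p = 3, q = 2, n = p + q = 5
n(n-1)/2 = 5 * 4 / 2 = 10
Exponent = q + n(n-1)/2 = 2 + 10 = 12
I^2 = (-1)^12 = +1


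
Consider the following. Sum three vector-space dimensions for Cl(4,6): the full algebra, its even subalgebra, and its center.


n = 4 + 6 = 10
Total dim = 2^10 = 1024
Even subalgebra dim = 2^9 = 512
n is even, so center dim = 1
Sum = 1024 + 512 + 1 = 1537


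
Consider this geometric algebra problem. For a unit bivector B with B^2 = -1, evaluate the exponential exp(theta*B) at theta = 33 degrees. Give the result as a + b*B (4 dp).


For a unit bivector B with B^2 = -1, the exponential series gives
e^(theta*B) = cos(theta) + sin(theta)*B (the GA analogue of Euler's formula).
theta = 33 degrees = 0.575959 rad
cos(33 deg) = 0.8387
sin(33 deg) = 0.5446
exp(theta*B) = 0.8387 + 0.5446*B


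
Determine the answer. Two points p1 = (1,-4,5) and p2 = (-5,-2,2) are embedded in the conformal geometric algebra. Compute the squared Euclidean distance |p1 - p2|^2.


p1 - p2 = (6, -2, 3)
|p1 - p2|^2 = 6^2 + (-2)^2 + 3^2
= 36 + 4 + 9
= 49


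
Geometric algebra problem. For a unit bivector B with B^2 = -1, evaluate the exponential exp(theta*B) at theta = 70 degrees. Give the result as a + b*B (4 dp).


For a unit bivector B with B^2 = -1, the exponential series gives
e^(theta*B) = cos(theta) + sin(theta)*B (the GA analogue of Euler's formula).
theta = 70 degrees = 1.22173 rad
cos(70 deg) = 0.3420
sin(70 deg) = 0.9397
exp(theta*B) = 0.3420 + 0.9397*B


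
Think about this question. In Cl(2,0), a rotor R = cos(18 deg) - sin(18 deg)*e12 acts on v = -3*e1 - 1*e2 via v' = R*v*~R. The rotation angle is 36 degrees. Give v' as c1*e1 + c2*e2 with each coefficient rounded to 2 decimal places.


Rotor R = cos(18deg) - sin(18deg)*e12
Rotation angle theta = 2 * 18 = 36 degrees
v' = R*v*~R rotates v by theta.
cos(36deg) = 0.8090, sin(36deg) = 0.5878
v'_1 = -3*cos(36deg) - (-1)*sin(36deg)
= -3*0.8090 - (-1)*0.5878
= -1.84
v'_2 = -3*sin(36deg) + (-1)*cos(36deg)
= -3*0.5878 + (-1)*0.8090
= -2.57
v' = -1.84*e1 - 2.57*e2


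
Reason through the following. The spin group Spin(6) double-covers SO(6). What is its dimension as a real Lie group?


Spin(n) double-covers SO(n); both have Lie algebra so(n) of dimension n(n-1)/2.
n = 6
n(n-1) = 6 * 5 = 30
dim Spin(6) = 30/2 = 15


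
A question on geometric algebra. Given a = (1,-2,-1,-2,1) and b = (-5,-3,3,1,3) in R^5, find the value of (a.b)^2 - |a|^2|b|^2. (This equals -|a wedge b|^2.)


a . b = 1*(-5) + (-2)*(-3) + (-1)*3 + (-2)*1 + 1*3
= -5 + 6 + (-3) + (-2) + 3 = -1
|a|^2 = 1^2 + (-2)^2 + (-1)^2 + (-2)^2 + 1^2 = 11
|b|^2 = (-5)^2 + (-3)^2 + 3^2 + 1^2 + 3^2 = 53
(a.b)^2 = (-1)^2 = 1
|a|^2 * |b|^2 = 11 * 53 = 583
Result = 1 - 583 = -582


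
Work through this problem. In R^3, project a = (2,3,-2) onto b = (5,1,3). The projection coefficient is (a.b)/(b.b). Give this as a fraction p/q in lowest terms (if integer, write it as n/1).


Projection coefficient = (a . b) / (b . b)
a . b = 2*5 + 3*1 + (-2)*3
= 10 + 3 + (-6) = 7
b . b = 5^2 + 1^2 + 3^2
= 25 + 1 + 9 = 35
Coefficient = 7/35
In lowest terms: 1/5


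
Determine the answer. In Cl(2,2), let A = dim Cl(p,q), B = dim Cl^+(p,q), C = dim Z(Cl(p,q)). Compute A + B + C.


n = 2 + 2 = 4
Total dim = 2^4 = 16
Even subalgebra dim = 2^3 = 8
n is even, so center dim = 1
Sum = 16 + 8 + 1 = 25


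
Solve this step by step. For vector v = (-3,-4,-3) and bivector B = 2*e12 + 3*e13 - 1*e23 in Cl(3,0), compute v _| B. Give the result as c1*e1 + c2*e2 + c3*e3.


Left contraction v _| B = <vB>_1 (grade-1 part of the geometric product vB).
Using e1_|e12 = e2, e2_|e12 = -e1, e1_|e13 = e3, e3_|e13 = -e1, e2_|e23 = e3, e3_|e23 = -e2:
e1 coeff: -v2*b12 - v3*b13 = -(-4)*(2) - (-3)*(3) = 17
e2 coeff: v1*b12 - v3*b23 = (-3)*(2) - (-3)*(-1) = -9
e3 coeff: v1*b13 + v2*b23 = (-3)*(3) + (-4)*(-1) = -5
v _| B = 17*e1 - 9*e2 - 5*e3


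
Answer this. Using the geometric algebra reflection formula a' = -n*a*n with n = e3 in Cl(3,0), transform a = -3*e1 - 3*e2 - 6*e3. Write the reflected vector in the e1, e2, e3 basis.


Reflection formula: a' = -n*a*n, with n = e3 (unit vector, n^2 = 1).
For reflection through hyperplane perp to e3:
The component along e3 flips sign, others stay.
a = (-3, -3, -6)
a' = (-3, -3, 6)
a' = -3*e1 - 3*e2 + 6*e3


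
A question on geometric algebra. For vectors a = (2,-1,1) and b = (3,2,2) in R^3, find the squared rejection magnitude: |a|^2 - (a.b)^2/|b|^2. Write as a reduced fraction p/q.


|a|^2 = 2^2 + (-1)^2 + 1^2 = 6
|b|^2 = 3^2 + 2^2 + 2^2 = 17
a . b = 2*3 + (-1)*2 + 1*2 = 6
(a.b)^2 = 6^2 = 36
|rej|^2 = 6 - 36/17
= (102 - 36)/17
= 66/17
In lowest terms: 66/17


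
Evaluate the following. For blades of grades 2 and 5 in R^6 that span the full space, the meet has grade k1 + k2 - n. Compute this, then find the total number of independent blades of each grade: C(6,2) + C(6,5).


Meet grade = grade(A) + grade(B) - n
= 2 + 5 - 6 = 1
C(6,2) = 15
C(6,5) = 6
dim_A + dim_B = 15 + 6 = 21


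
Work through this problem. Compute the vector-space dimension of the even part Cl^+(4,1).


Even subalgebra dimension = 2^(n-1)
n = 4 + 1 = 5
2^(5 - 1) = 2^4 = 16
Verification: sum of C(5,k) for even k = 1 + 10 + 5 = 16
Result = 16


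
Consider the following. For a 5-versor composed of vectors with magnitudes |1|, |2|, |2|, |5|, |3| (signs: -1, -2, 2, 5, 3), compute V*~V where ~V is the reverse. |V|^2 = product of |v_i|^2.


Each vector v_i has |v_i|^2 = s_i^2
Squared scales: (-1)^2 = 1, (-2)^2 = 4, 2^2 = 4, 5^2 = 25, 3^2 = 9
|V|^2 = 1 * 4 * 4 * 25 * 9
= 3600


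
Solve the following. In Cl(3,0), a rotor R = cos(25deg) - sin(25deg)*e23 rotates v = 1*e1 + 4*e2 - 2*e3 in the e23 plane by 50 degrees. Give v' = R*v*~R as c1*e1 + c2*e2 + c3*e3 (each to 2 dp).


Rotor R = cos(25deg) - sin(25deg)*e23
Rotation angle theta = 2 * 25 = 50 degrees in the e23 plane (e2 -> e3).
The component perpendicular to the plane (e1) is invariant: v'_1 = v1 = 1.00
cos(50deg) = 0.6428, sin(50deg) = 0.7660
v'_2 = v2*cos(theta) - v3*sin(theta) = 4*0.6428 - (-2)*0.7660 = 4.10
v'_3 = v2*sin(theta) + v3*cos(theta) = 4*0.7660 + (-2)*0.6428 = 1.78
v' = 1.00*e1 + 4.10*e2 + 1.78*e3


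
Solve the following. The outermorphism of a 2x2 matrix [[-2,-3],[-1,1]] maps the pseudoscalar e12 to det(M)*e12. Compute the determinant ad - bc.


The outermorphism of a linear map f sends e1^e2 to f(e1)^f(e2).
f(e1) = -2*e1 - 1*e2
f(e2) = -3*e1 + 1*e2
f(e1) ^ f(e2) = (-2*e1 - 1*e2) ^ (-3*e1 + 1*e2)
= (-2)*1*e12 + (-1)*(-3)*e21
= (-2 - 3)*e12
= -5*e12
Coefficient = -5


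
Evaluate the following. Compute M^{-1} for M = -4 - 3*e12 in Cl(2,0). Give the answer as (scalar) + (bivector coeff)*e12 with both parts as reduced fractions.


M = -4 - 3*e12, where e12^2 = -1.
Since M commutes with its reverse ~M = a - b*e12, M * ~M = a^2 - b^2*e12^2 = a^2 + b^2.
So M^{-1} = ~M / (a^2 + b^2) = (a - b*e12)/(a^2 + b^2).
a^2 + b^2 = 16 + 9 = 25
Scalar part = -4/25 = -4/25
Bivector coeff = 3/25 = 3/25
M^{-1} = -4/25 + 3/25*e12


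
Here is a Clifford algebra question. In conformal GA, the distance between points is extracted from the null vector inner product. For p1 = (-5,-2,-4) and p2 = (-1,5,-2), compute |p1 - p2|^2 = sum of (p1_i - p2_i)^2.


p1 - p2 = (-4, -7, -2)
|p1 - p2|^2 = (-4)^2 + (-7)^2 + (-2)^2
= 16 + 49 + 4
= 69


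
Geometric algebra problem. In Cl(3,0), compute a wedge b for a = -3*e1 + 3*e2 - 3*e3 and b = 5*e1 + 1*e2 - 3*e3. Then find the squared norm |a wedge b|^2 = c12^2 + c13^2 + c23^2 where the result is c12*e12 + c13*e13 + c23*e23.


a wedge b = (a1*b2 - a2*b1)*e12 + (a1*b3 - a3*b1)*e13 + (a2*b3 - a3*b2)*e23
e12 coeff: (-3)*1 - 3*5 = -3 - 15 = -18
e13 coeff: (-3)*(-3) - (-3)*5 = 9 - (-15) = 24
e23 coeff: 3*(-3) - (-3)*1 = -9 - (-3) = -6
|a wedge b|^2 = (-18)^2 + 24^2 + (-6)^2
= 324 + 576 + 36
= 936


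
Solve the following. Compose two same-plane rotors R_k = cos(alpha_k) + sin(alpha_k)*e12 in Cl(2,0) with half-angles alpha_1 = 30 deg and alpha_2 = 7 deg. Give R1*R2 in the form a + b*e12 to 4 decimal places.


Same-plane rotors commute and their half-angles add:
R1*R2 = cos(a1 + a2) + sin(a1 + a2)*e12.
a1 + a2 = 30 + 7 = 37 deg
cos(37 deg) = 0.7986
sin(37 deg) = 0.6018
R1*R2 = 0.7986 + 0.6018*e12


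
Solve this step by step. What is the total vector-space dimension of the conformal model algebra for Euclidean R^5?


The conformal model of R^5 uses Cl(6,1): the 5 Euclidean generators plus two extra orthogonal generators e+ (e+^2 = +1) and e- (e-^2 = -1), from which the null vectors e0, einf are built.
Number of generators m = 5 + 2 = 7.
dim Cl(p,q) = 2^m = 2^7 = 128


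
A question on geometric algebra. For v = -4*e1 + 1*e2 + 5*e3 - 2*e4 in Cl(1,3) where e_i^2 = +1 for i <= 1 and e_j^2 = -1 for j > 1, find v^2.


v^2 = sum of c_i^2 * e_i^2
Positive signature terms (e_i^2 = +1): (-4)^2 = 16
Negative signature terms (e_j^2 = -1): 1^2 + 5^2 + (-2)^2 = 30
v^2 = 16 - 30 = -14


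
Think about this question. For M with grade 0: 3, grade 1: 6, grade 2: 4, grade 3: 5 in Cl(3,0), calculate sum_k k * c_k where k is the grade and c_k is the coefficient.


Grade-weighted sum = sum of grade_k * coefficient_k
0*3 = 0
1*6 = 6
2*4 = 8
3*5 = 15
Total = 0 + 6 + 8 + 15 = 29


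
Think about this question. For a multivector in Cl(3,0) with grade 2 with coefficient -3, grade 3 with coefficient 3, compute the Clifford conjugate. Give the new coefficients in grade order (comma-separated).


Clifford conjugate sign for grade k: (-1)^(k(k+1)/2)
Grade 2: (-1)^(2*3/2) = (-1)^3 = -1, coeff -3 -> 3
Grade 3: (-1)^(3*4/2) = (-1)^6 = 1, coeff 3 -> 3
Conjugated coefficients: 3, 3


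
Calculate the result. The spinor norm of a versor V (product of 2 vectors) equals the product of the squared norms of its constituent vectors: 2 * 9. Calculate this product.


Spinor norm N(V) = |v1|^2 * |v2|^2 * ... * |v2|^2
= 2 * 9
Running product: 2, 18
N(V) = 18


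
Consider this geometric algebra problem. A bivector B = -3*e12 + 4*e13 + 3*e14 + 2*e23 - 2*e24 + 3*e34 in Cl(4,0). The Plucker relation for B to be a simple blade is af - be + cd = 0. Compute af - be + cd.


Plucker relation: af - be + cd
a*f = (-3)*3 = -9
b*e = 4*(-2) = -8
c*d = 3*2 = 6
af - be + cd = -9 - (-8) + 6
= 5


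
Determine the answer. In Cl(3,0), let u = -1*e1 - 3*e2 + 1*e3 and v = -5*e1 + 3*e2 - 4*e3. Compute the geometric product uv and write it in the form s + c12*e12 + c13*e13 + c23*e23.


In Cl(3,0): e_i^2 = 1, e_ie_j = -e_je_i for i != j.
Scalar part = u . v = (-1)*(-5) + (-3)*3 + 1*(-4)
= 5 + (-9) + (-4) = -8
e12 coeff = (-1)*3 - (-3)*(-5) = -3 - 15 = -18
e13 coeff = (-1)*(-4) - 1*(-5) = 4 - (-5) = 9
e23 coeff = (-3)*(-4) - 1*3 = 12 - 3 = 9
uv = -8 - 18*e12 + 9*e13 + 9*e23


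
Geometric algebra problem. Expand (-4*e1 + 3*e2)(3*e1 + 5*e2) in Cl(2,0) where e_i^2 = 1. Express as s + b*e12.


Expand: (-4*e1 + 3*e2)(3*e1 + 5*e2)
= (-4)*3*e1e1 + (-4)*5*e1e2 + 3*3*e2e1 + 3*5*e2e2
Using e1^2 = e2^2 = 1, e2e1 = -e1e2:
Scalar part s = (-4)*3 + 3*5 = -12 + 15 = 3
Bivector part b = (-4)*5 - 3*3 = -20 - 9 = -29
uv = 3 - 29*e12


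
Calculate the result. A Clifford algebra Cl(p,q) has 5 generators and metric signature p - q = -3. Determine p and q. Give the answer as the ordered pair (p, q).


We need p + q = 5 and p - q = -3.
Adding: 2p = 5 + (-3) = 2, so p = 1.
Then q = 5 - 1 = 4.
(p, q) = (1, 4)


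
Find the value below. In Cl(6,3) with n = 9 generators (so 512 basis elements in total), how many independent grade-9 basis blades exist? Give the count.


Number of grade-k basis blades in Cl(p,q) with n = p + q is C(n, k).
n = 6 + 3 = 9
C(9, 9) = 9! / (9! * 0!)
= 362880 / (362880 * 1)
= 1


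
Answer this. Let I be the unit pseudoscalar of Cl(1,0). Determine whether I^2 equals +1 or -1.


The pseudoscalar I = e1...e_n (product of all n generators) of Cl(p,q) satisfies I^2 = (-1)^(q + n(n-1)/2).
p = 1, q = 0, n = p + q = 1
n(n-1)/2 = 1 * 0 / 2 = 0
Exponent = q + n(n-1)/2 = 0 + 0 = 0
I^2 = (-1)^0 = +1


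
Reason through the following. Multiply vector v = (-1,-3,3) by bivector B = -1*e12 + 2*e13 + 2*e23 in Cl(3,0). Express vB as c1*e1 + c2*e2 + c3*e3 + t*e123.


vB has grade-1 (vector) and grade-3 (trivector) parts: vB = (v _| B) + (v ^ B).
Vector part <vB>_1:
  e1: -v2*b12 - v3*b13 = -(-3)*(-1) - (3)*(2) = -9
  e2: v1*b12 - v3*b23 = (-1)*(-1) - (3)*(2) = -5
  e3: v1*b13 + v2*b23 = (-1)*(2) + (-3)*(2) = -8
Trivector part <vB>_3:
  e123: v1*b23 - v2*b13 + v3*b12 = (-1)*(2) - (-3)*(2) + (3)*(-1) = 1
vB = -9*e1 - 5*e2 - 8*e3 + 1*e123


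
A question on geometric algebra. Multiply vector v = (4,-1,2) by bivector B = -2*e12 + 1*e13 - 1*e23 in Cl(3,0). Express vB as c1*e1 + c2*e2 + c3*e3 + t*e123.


vB has grade-1 (vector) and grade-3 (trivector) parts: vB = (v _| B) + (v ^ B).
Vector part <vB>_1:
  e1: -v2*b12 - v3*b13 = -(-1)*(-2) - (2)*(1) = -4
  e2: v1*b12 - v3*b23 = (4)*(-2) - (2)*(-1) = -6
  e3: v1*b13 + v2*b23 = (4)*(1) + (-1)*(-1) = 5
Trivector part <vB>_3:
  e123: v1*b23 - v2*b13 + v3*b12 = (4)*(-1) - (-1)*(1) + (2)*(-2) = -7
vB = -4*e1 - 6*e2 + 5*e3 - 7*e123


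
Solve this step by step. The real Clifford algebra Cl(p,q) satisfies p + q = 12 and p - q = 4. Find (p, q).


We need p + q = 12 and p - q = 4.
Adding: 2p = 12 + 4 = 16, so p = 8.
Then q = 12 - 8 = 4.
(p, q) = (8, 4)


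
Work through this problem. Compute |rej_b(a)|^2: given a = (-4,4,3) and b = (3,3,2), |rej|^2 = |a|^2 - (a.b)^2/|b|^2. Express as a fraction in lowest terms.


|a|^2 = (-4)^2 + 4^2 + 3^2 = 41
|b|^2 = 3^2 + 3^2 + 2^2 = 22
a . b = (-4)*3 + 4*3 + 3*2 = 6
(a.b)^2 = 6^2 = 36
|rej|^2 = 41 - 36/22
= (902 - 36)/22
= 866/22
In lowest terms: 433/11


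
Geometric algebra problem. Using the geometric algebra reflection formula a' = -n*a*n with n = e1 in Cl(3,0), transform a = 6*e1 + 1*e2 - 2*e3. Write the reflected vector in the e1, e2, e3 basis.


Reflection formula: a' = -n*a*n, with n = e1 (unit vector, n^2 = 1).
For reflection through hyperplane perp to e1:
The component along e1 flips sign, others stay.
a = (6, 1, -2)
a' = (-6, 1, -2)
a' = -6*e1 + 1*e2 - 2*e3


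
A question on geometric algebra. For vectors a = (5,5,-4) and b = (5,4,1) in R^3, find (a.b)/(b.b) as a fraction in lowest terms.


Projection coefficient = (a . b) / (b . b)
a . b = 5*5 + 5*4 + (-4)*1
= 25 + 20 + (-4) = 41
b . b = 5^2 + 4^2 + 1^2
= 25 + 16 + 1 = 42
Coefficient = 41/42
In lowest terms: 41/42


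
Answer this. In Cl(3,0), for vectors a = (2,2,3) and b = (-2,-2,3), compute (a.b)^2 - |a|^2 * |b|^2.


a . b = 2*(-2) + 2*(-2) + 3*3
= -4 + (-4) + 9 = 1
|a|^2 = 2^2 + 2^2 + 3^2 = 17
|b|^2 = (-2)^2 + (-2)^2 + 3^2 = 17
(a.b)^2 = 1^2 = 1
|a|^2 * |b|^2 = 17 * 17 = 289
Result = 1 - 289 = -288


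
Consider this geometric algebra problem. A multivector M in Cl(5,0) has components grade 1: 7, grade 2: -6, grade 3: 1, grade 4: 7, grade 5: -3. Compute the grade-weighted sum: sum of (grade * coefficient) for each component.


Grade-weighted sum = sum of grade_k * coefficient_k
1*7 = 7
2*(-6) = -12
3*1 = 3
4*7 = 28
5*(-3) = -15
Total = 7 + (-12) + 3 + 28 + (-15) = 11


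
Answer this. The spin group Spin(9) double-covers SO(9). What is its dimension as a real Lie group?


Spin(n) double-covers SO(n); both have Lie algebra so(n) of dimension n(n-1)/2.
n = 9
n(n-1) = 9 * 8 = 72
dim Spin(9) = 72/2 = 36


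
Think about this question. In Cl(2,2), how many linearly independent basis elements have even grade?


Even subalgebra dimension = 2^(n-1)
n = 2 + 2 = 4
2^(4 - 1) = 2^3 = 8
Verification: sum of C(4,k) for even k = 1 + 6 + 1 = 8
Result = 8


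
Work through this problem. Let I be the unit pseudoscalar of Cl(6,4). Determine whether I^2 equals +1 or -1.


The pseudoscalar I = e1...e_n (product of all n generators) of Cl(p,q) satisfies I^2 = (-1)^(q + n(n-1)/2).
p = 6, q = 4, n = p + q = 10
n(n-1)/2 = 10 * 9 / 2 = 45
Exponent = q + n(n-1)/2 = 4 + 45 = 49
I^2 = (-1)^49 = -1


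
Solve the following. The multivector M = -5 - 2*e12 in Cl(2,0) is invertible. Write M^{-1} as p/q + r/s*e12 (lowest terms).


M = -5 - 2*e12, where e12^2 = -1.
Since M commutes with its reverse ~M = a - b*e12, M * ~M = a^2 - b^2*e12^2 = a^2 + b^2.
So M^{-1} = ~M / (a^2 + b^2) = (a - b*e12)/(a^2 + b^2).
a^2 + b^2 = 25 + 4 = 29
Scalar part = -5/29 = -5/29
Bivector coeff = 2/29 = 2/29
M^{-1} = -5/29 + 2/29*e12


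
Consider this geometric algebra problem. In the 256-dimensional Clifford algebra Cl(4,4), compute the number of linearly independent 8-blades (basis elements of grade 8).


Number of grade-k basis blades in Cl(p,q) with n = p + q is C(n, k).
n = 4 + 4 = 8
C(8, 8) = 8! / (8! * 0!)
= 40320 / (40320 * 1)
= 1


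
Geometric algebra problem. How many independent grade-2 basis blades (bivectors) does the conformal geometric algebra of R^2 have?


The conformal model of R^2 uses Cl(3,1) with m = 2 + 2 = 4 generators.
Number of grade-2 blades = C(m, 2) = C(4, 2)
= 4*3/2 = 6


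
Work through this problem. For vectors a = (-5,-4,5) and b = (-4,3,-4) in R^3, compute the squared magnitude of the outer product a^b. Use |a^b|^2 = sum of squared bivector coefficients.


a wedge b = (a1*b2 - a2*b1)*e12 + (a1*b3 - a3*b1)*e13 + (a2*b3 - a3*b2)*e23
e12 coeff: (-5)*3 - (-4)*(-4) = -15 - 16 = -31
e13 coeff: (-5)*(-4) - 5*(-4) = 20 - (-20) = 40
e23 coeff: (-4)*(-4) - 5*3 = 16 - 15 = 1
|a wedge b|^2 = (-31)^2 + 40^2 + 1^2
= 961 + 1600 + 1
= 2562


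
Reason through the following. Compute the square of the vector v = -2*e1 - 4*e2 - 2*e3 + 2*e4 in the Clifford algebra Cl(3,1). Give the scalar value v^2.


v^2 = sum of c_i^2 * e_i^2
Positive signature terms (e_i^2 = +1): (-2)^2 + (-4)^2 + (-2)^2 = 24
Negative signature terms (e_j^2 = -1): 2^2 = 4
v^2 = 24 - 4 = 20


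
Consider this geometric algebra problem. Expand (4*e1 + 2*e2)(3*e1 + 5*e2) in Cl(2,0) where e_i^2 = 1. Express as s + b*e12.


Expand: (4*e1 + 2*e2)(3*e1 + 5*e2)
= 4*3*e1e1 + 4*5*e1e2 + 2*3*e2e1 + 2*5*e2e2
Using e1^2 = e2^2 = 1, e2e1 = -e1e2:
Scalar part s = 4*3 + 2*5 = 12 + 10 = 22
Bivector part b = 4*5 - 2*3 = 20 - 6 = 14
uv = 22 + 14*e12


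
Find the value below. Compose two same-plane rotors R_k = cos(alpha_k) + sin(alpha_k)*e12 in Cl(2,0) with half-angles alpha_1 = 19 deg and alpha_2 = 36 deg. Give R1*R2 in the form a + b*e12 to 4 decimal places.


Same-plane rotors commute and their half-angles add:
R1*R2 = cos(a1 + a2) + sin(a1 + a2)*e12.
a1 + a2 = 19 + 36 = 55 deg
cos(55 deg) = 0.5736
sin(55 deg) = 0.8192
R1*R2 = 0.5736 + 0.8192*e12


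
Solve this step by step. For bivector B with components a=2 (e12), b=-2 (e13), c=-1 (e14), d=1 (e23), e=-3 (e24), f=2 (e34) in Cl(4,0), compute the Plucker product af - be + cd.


Plucker relation: af - be + cd
a*f = 2*2 = 4
b*e = (-2)*(-3) = 6
c*d = (-1)*1 = -1
af - be + cd = 4 - 6 + (-1)
= -3


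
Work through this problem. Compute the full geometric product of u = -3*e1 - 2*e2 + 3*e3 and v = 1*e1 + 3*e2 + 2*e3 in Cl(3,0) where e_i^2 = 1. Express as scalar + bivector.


In Cl(3,0): e_i^2 = 1, e_ie_j = -e_je_i for i != j.
Scalar part = u . v = (-3)*1 + (-2)*3 + 3*2
= -3 + (-6) + 6 = -3
e12 coeff = (-3)*3 - (-2)*1 = -9 - (-2) = -7
e13 coeff = (-3)*2 - 3*1 = -6 - 3 = -9
e23 coeff = (-2)*2 - 3*3 = -4 - 9 = -13
uv = -3 - 7*e12 - 9*e13 - 13*e23


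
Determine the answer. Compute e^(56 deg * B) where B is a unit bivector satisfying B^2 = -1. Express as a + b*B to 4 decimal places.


For a unit bivector B with B^2 = -1, the exponential series gives
e^(theta*B) = cos(theta) + sin(theta)*B (the GA analogue of Euler's formula).
theta = 56 degrees = 0.977384 rad
cos(56 deg) = 0.5592
sin(56 deg) = 0.8290
exp(theta*B) = 0.5592 + 0.8290*B


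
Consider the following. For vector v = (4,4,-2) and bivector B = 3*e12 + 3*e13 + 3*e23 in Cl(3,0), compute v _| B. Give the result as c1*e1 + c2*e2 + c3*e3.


Left contraction v _| B = <vB>_1 (grade-1 part of the geometric product vB).
Using e1_|e12 = e2, e2_|e12 = -e1, e1_|e13 = e3, e3_|e13 = -e1, e2_|e23 = e3, e3_|e23 = -e2:
e1 coeff: -v2*b12 - v3*b13 = -(4)*(3) - (-2)*(3) = -6
e2 coeff: v1*b12 - v3*b23 = (4)*(3) - (-2)*(3) = 18
e3 coeff: v1*b13 + v2*b23 = (4)*(3) + (4)*(3) = 24
v _| B = -6*e1 + 18*e2 + 24*e3


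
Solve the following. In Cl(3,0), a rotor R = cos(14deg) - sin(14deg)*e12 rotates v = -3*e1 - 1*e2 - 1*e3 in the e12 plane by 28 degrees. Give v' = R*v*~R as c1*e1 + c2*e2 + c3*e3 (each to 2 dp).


Rotor R = cos(14deg) - sin(14deg)*e12
Rotation angle theta = 2 * 14 = 28 degrees in the e12 plane (e1 -> e2).
The component perpendicular to the plane (e3) is invariant: v'_3 = v3 = -1.00
cos(28deg) = 0.8829, sin(28deg) = 0.4695
v'_1 = v1*cos(theta) - v2*sin(theta) = -3*0.8829 - (-1)*0.4695 = -2.18
v'_2 = v1*sin(theta) + v2*cos(theta) = -3*0.4695 + (-1)*0.8829 = -2.29
v' = -2.18*e1 - 2.29*e2 - 1.00*e3


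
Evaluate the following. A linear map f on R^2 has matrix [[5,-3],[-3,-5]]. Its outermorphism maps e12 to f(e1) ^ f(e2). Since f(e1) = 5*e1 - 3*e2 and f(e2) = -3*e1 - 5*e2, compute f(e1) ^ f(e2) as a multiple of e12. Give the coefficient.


The outermorphism of a linear map f sends e1^e2 to f(e1)^f(e2).
f(e1) = 5*e1 - 3*e2
f(e2) = -3*e1 - 5*e2
f(e1) ^ f(e2) = (5*e1 - 3*e2) ^ (-3*e1 - 5*e2)
= 5*(-5)*e12 + (-3)*(-3)*e21
= (-25 - 9)*e12
= -34*e12
Coefficient = -34


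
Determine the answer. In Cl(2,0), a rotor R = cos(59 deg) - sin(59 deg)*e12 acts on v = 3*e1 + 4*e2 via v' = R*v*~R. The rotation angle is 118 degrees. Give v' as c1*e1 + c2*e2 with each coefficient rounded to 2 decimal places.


Rotor R = cos(59deg) - sin(59deg)*e12
Rotation angle theta = 2 * 59 = 118 degrees
v' = R*v*~R rotates v by theta.
cos(118deg) = -0.4695, sin(118deg) = 0.8829
v'_1 = 3*cos(118deg) - 4*sin(118deg)
= 3*(-0.4695) - 4*0.8829
= -4.94
v'_2 = 3*sin(118deg) + 4*cos(118deg)
= 3*0.8829 + 4*(-0.4695)
= 0.77
v' = -4.94*e1 + 0.77*e2


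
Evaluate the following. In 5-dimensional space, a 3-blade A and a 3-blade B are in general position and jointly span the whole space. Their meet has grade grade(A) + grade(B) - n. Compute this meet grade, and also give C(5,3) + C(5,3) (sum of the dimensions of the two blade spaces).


Meet grade = grade(A) + grade(B) - n
= 3 + 3 - 5 = 1
C(5,3) = 10
C(5,3) = 10
dim_A + dim_B = 10 + 10 = 20


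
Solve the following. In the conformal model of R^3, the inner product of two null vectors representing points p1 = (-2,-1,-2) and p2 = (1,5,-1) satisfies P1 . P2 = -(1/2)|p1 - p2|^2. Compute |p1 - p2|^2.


p1 - p2 = (-3, -6, -1)
|p1 - p2|^2 = (-3)^2 + (-6)^2 + (-1)^2
= 9 + 36 + 1
= 46


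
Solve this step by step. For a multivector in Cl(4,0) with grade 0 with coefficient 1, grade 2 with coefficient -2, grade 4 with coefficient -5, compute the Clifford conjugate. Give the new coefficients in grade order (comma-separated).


Clifford conjugate sign for grade k: (-1)^(k(k+1)/2)
Grade 0: (-1)^(0*1/2) = (-1)^0 = 1, coeff 1 -> 1
Grade 2: (-1)^(2*3/2) = (-1)^3 = -1, coeff -2 -> 2
Grade 4: (-1)^(4*5/2) = (-1)^10 = 1, coeff -5 -> -5
Conjugated coefficients: 1, 2, -5


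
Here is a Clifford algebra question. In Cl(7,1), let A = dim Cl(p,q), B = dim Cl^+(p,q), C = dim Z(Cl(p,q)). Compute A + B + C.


n = 7 + 1 = 8
Total dim = 2^8 = 256
Even subalgebra dim = 2^7 = 128
n is even, so center dim = 1
Sum = 256 + 128 + 1 = 385


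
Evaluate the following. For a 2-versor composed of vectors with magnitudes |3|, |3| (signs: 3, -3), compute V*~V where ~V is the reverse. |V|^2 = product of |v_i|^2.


Each vector v_i has |v_i|^2 = s_i^2
Squared scales: 3^2 = 9, (-3)^2 = 9
|V|^2 = 9 * 9
= 81


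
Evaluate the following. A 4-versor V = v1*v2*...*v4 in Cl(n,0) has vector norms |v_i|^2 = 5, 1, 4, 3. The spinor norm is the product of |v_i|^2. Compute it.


Spinor norm N(V) = |v1|^2 * |v2|^2 * ... * |v4|^2
= 5 * 1 * 4 * 3
Running product: 5, 5, 20, 60
N(V) = 60


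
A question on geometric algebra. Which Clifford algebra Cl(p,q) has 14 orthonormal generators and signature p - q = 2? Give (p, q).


We need p + q = 14 and p - q = 2.
Adding: 2p = 14 + 2 = 16, so p = 8.
Then q = 14 - 8 = 6.
(p, q) = (8, 6)


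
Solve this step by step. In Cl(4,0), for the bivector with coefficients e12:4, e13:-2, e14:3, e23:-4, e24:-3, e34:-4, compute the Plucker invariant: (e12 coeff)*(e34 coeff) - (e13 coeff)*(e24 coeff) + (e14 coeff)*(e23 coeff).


Plucker relation: af - be + cd
a*f = 4*(-4) = -16
b*e = (-2)*(-3) = 6
c*d = 3*(-4) = -12
af - be + cd = -16 - 6 + (-12)
= -34


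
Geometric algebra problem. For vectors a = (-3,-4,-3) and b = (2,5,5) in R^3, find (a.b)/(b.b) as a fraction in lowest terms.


Projection coefficient = (a . b) / (b . b)
a . b = (-3)*2 + (-4)*5 + (-3)*5
= -6 + (-20) + (-15) = -41
b . b = 2^2 + 5^2 + 5^2
= 4 + 25 + 25 = 54
Coefficient = -41/54
In lowest terms: -41/54


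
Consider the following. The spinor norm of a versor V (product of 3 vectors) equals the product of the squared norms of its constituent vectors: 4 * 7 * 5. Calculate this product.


Spinor norm N(V) = |v1|^2 * |v2|^2 * ... * |v3|^2
= 4 * 7 * 5
Running product: 4, 28, 140
N(V) = 140


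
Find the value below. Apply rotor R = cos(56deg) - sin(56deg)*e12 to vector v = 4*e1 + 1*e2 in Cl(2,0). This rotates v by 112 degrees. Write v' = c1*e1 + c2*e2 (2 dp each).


Rotor R = cos(56deg) - sin(56deg)*e12
Rotation angle theta = 2 * 56 = 112 degrees
v' = R*v*~R rotates v by theta.
cos(112deg) = -0.3746, sin(112deg) = 0.9272
v'_1 = 4*cos(112deg) - 1*sin(112deg)
= 4*(-0.3746) - 1*0.9272
= -2.43
v'_2 = 4*sin(112deg) + 1*cos(112deg)
= 4*0.9272 + 1*(-0.3746)
= 3.33
v' = -2.43*e1 + 3.33*e2


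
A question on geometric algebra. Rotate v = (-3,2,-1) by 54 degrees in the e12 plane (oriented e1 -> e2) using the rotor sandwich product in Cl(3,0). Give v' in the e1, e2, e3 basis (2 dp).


Rotor R = cos(27deg) - sin(27deg)*e12
Rotation angle theta = 2 * 27 = 54 degrees in the e12 plane (e1 -> e2).
The component perpendicular to the plane (e3) is invariant: v'_3 = v3 = -1.00
cos(54deg) = 0.5878, sin(54deg) = 0.8090
v'_1 = v1*cos(theta) - v2*sin(theta) = -3*0.5878 - 2*0.8090 = -3.38
v'_2 = v1*sin(theta) + v2*cos(theta) = -3*0.8090 + 2*0.5878 = -1.25
v' = -3.38*e1 - 1.25*e2 - 1.00*e3


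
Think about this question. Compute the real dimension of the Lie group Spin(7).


Spin(n) double-covers SO(n); both have Lie algebra so(n) of dimension n(n-1)/2.
n = 7
n(n-1) = 7 * 6 = 42
dim Spin(7) = 42/2 = 21


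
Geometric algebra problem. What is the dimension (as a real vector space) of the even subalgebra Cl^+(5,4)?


Even subalgebra dimension = 2^(n-1)
n = 5 + 4 = 9
2^(9 - 1) = 2^8 = 256
Verification: sum of C(9,k) for even k = 1 + 36 + 126 + 84 + 9 = 256
Result = 256


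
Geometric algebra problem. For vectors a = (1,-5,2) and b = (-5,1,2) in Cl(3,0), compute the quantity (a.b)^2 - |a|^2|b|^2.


a . b = 1*(-5) + (-5)*1 + 2*2
= -5 + (-5) + 4 = -6
|a|^2 = 1^2 + (-5)^2 + 2^2 = 30
|b|^2 = (-5)^2 + 1^2 + 2^2 = 30
(a.b)^2 = (-6)^2 = 36
|a|^2 * |b|^2 = 30 * 30 = 900
Result = 36 - 900 = -864


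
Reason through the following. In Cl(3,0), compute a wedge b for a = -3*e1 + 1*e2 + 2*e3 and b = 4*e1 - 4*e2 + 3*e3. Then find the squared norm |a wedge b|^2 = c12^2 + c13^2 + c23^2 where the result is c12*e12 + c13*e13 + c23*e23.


a wedge b = (a1*b2 - a2*b1)*e12 + (a1*b3 - a3*b1)*e13 + (a2*b3 - a3*b2)*e23
e12 coeff: (-3)*(-4) - 1*4 = 12 - 4 = 8
e13 coeff: (-3)*3 - 2*4 = -9 - 8 = -17
e23 coeff: 1*3 - 2*(-4) = 3 - (-8) = 11
|a wedge b|^2 = 8^2 + (-17)^2 + 11^2
= 64 + 289 + 121
= 474


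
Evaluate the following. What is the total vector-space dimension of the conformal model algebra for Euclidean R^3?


The conformal model of R^3 uses Cl(4,1): the 3 Euclidean generators plus two extra orthogonal generators e+ (e+^2 = +1) and e- (e-^2 = -1), from which the null vectors e0, einf are built.
Number of generators m = 3 + 2 = 5.
dim Cl(p,q) = 2^m = 2^5 = 32


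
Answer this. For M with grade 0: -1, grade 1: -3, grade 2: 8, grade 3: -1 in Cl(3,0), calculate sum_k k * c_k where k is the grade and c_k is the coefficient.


Grade-weighted sum = sum of grade_k * coefficient_k
0*(-1) = 0
1*(-3) = -3
2*8 = 16
3*(-1) = -3
Total = 0 + (-3) + 16 + (-3) = 10


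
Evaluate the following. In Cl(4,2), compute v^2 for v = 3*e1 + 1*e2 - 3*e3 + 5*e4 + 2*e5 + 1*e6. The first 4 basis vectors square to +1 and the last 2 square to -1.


v^2 = sum of c_i^2 * e_i^2
Positive signature terms (e_i^2 = +1): 3^2 + 1^2 + (-3)^2 + 5^2 = 44
Negative signature terms (e_j^2 = -1): 2^2 + 1^2 = 5
v^2 = 44 - 5 = 39


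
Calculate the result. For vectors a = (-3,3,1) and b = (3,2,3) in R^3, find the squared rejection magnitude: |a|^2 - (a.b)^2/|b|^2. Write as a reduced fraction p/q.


|a|^2 = (-3)^2 + 3^2 + 1^2 = 19
|b|^2 = 3^2 + 2^2 + 3^2 = 22
a . b = (-3)*3 + 3*2 + 1*3 = 0
(a.b)^2 = 0^2 = 0
|rej|^2 = 19 - 0/22
= (418 - 0)/22
= 418/22
In lowest terms: 19/1


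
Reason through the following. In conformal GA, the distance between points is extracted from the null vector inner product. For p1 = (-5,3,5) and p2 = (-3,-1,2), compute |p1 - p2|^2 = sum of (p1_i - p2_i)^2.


p1 - p2 = (-2, 4, 3)
|p1 - p2|^2 = (-2)^2 + 4^2 + 3^2
= 4 + 16 + 9
= 29


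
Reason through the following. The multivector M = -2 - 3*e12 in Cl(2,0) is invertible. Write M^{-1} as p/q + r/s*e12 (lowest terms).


M = -2 - 3*e12, where e12^2 = -1.
Since M commutes with its reverse ~M = a - b*e12, M * ~M = a^2 - b^2*e12^2 = a^2 + b^2.
So M^{-1} = ~M / (a^2 + b^2) = (a - b*e12)/(a^2 + b^2).
a^2 + b^2 = 4 + 9 = 13
Scalar part = -2/13 = -2/13
Bivector coeff = 3/13 = 3/13
M^{-1} = -2/13 + 3/13*e12


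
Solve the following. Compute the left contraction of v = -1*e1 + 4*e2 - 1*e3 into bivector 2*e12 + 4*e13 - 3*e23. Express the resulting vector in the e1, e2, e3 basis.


Left contraction v _| B = <vB>_1 (grade-1 part of the geometric product vB).
Using e1_|e12 = e2, e2_|e12 = -e1, e1_|e13 = e3, e3_|e13 = -e1, e2_|e23 = e3, e3_|e23 = -e2:
e1 coeff: -v2*b12 - v3*b13 = -(4)*(2) - (-1)*(4) = -4
e2 coeff: v1*b12 - v3*b23 = (-1)*(2) - (-1)*(-3) = -5
e3 coeff: v1*b13 + v2*b23 = (-1)*(4) + (4)*(-3) = -16
v _| B = -4*e1 - 5*e2 - 16*e3


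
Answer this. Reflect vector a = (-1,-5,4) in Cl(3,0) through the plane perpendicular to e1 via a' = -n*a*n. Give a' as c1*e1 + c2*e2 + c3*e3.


Reflection formula: a' = -n*a*n, with n = e1 (unit vector, n^2 = 1).
For reflection through hyperplane perp to e1:
The component along e1 flips sign, others stay.
a = (-1, -5, 4)
a' = (1, -5, 4)
a' = 1*e1 - 5*e2 + 4*e3


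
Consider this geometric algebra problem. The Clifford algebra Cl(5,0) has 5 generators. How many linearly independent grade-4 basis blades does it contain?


Number of grade-k basis blades in Cl(p,q) with n = p + q is C(n, k).
n = 5 + 0 = 5
C(5, 4) = 5! / (4! * 1!)
= 120 / (24 * 1)
= 5


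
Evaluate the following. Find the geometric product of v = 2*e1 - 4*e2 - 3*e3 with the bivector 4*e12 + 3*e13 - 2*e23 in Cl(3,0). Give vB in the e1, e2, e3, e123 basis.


vB has grade-1 (vector) and grade-3 (trivector) parts: vB = (v _| B) + (v ^ B).
Vector part <vB>_1:
  e1: -v2*b12 - v3*b13 = -(-4)*(4) - (-3)*(3) = 25
  e2: v1*b12 - v3*b23 = (2)*(4) - (-3)*(-2) = 2
  e3: v1*b13 + v2*b23 = (2)*(3) + (-4)*(-2) = 14
Trivector part <vB>_3:
  e123: v1*b23 - v2*b13 + v3*b12 = (2)*(-2) - (-4)*(3) + (-3)*(4) = -4
vB = 25*e1 + 2*e2 + 14*e3 - 4*e123


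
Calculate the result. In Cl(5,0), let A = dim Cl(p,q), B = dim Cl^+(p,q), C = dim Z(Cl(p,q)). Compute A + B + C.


n = 5 + 0 = 5
Total dim = 2^5 = 32
Even subalgebra dim = 2^4 = 16
n is odd, so center dim = 2
Sum = 32 + 16 + 2 = 50


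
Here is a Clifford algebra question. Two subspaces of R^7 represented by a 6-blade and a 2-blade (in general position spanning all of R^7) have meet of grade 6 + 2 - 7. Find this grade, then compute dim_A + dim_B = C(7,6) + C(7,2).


Meet grade = grade(A) + grade(B) - n
= 6 + 2 - 7 = 1
C(7,6) = 7
C(7,2) = 21
dim_A + dim_B = 7 + 21 = 28


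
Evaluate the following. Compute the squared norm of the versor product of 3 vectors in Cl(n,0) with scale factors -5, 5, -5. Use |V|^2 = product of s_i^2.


Each vector v_i has |v_i|^2 = s_i^2
Squared scales: (-5)^2 = 25, 5^2 = 25, (-5)^2 = 25
|V|^2 = 25 * 25 * 25
= 15625


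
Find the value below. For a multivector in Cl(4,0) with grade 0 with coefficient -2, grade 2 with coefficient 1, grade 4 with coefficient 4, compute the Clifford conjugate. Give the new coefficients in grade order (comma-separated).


Clifford conjugate sign for grade k: (-1)^(k(k+1)/2)
Grade 0: (-1)^(0*1/2) = (-1)^0 = 1, coeff -2 -> -2
Grade 2: (-1)^(2*3/2) = (-1)^3 = -1, coeff 1 -> -1
Grade 4: (-1)^(4*5/2) = (-1)^10 = 1, coeff 4 -> 4
Conjugated coefficients: -2, -1, 4


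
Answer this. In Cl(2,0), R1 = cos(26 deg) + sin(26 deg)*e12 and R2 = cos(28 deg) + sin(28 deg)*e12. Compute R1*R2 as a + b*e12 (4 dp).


Same-plane rotors commute and their half-angles add:
R1*R2 = cos(a1 + a2) + sin(a1 + a2)*e12.
a1 + a2 = 26 + 28 = 54 deg
cos(54 deg) = 0.5878
sin(54 deg) = 0.8090
R1*R2 = 0.5878 + 0.8090*e12


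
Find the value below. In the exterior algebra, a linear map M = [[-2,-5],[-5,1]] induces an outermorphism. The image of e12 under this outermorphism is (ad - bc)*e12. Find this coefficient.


The outermorphism of a linear map f sends e1^e2 to f(e1)^f(e2).
f(e1) = -2*e1 - 5*e2
f(e2) = -5*e1 + 1*e2
f(e1) ^ f(e2) = (-2*e1 - 5*e2) ^ (-5*e1 + 1*e2)
= (-2)*1*e12 + (-5)*(-5)*e21
= (-2 - 25)*e12
= -27*e12
Coefficient = -27


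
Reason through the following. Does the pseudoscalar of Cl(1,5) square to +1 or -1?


The pseudoscalar I = e1...e_n (product of all n generators) of Cl(p,q) satisfies I^2 = (-1)^(q + n(n-1)/2).
p = 1, q = 5, n = p + q = 6
n(n-1)/2 = 6 * 5 / 2 = 15
Exponent = q + n(n-1)/2 = 5 + 15 = 20
I^2 = (-1)^20 = +1


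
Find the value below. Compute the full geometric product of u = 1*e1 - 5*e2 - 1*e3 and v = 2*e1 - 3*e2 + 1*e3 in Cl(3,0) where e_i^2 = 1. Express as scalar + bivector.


In Cl(3,0): e_i^2 = 1, e_ie_j = -e_je_i for i != j.
Scalar part = u . v = 1*2 + (-5)*(-3) + (-1)*1
= 2 + 15 + (-1) = 16
e12 coeff = 1*(-3) - (-5)*2 = -3 - (-10) = 7
e13 coeff = 1*1 - (-1)*2 = 1 - (-2) = 3
e23 coeff = (-5)*1 - (-1)*(-3) = -5 - 3 = -8
uv = 16 + 7*e12 + 3*e13 - 8*e23


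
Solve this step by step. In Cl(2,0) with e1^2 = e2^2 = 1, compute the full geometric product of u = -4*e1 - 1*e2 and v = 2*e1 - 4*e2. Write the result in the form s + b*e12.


Expand: (-4*e1 - 1*e2)(2*e1 - 4*e2)
= (-4)*2*e1e1 + (-4)*(-4)*e1e2 + (-1)*2*e2e1 + (-1)*(-4)*e2e2
Using e1^2 = e2^2 = 1, e2e1 = -e1e2:
Scalar part s = (-4)*2 + (-1)*(-4) = -8 + 4 = -4
Bivector part b = (-4)*(-4) - (-1)*2 = 16 - (-2) = 18
uv = -4 + 18*e12


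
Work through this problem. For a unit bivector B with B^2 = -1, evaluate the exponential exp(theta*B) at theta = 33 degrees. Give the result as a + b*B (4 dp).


For a unit bivector B with B^2 = -1, the exponential series gives
e^(theta*B) = cos(theta) + sin(theta)*B (the GA analogue of Euler's formula).
theta = 33 degrees = 0.575959 rad
cos(33 deg) = 0.8387
sin(33 deg) = 0.5446
exp(theta*B) = 0.8387 + 0.5446*B


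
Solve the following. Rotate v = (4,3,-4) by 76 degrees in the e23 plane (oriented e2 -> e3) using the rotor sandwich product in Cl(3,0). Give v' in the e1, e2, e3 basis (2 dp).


Rotor R = cos(38deg) - sin(38deg)*e23
Rotation angle theta = 2 * 38 = 76 degrees in the e23 plane (e2 -> e3).
The component perpendicular to the plane (e1) is invariant: v'_1 = v1 = 4.00
cos(76deg) = 0.2419, sin(76deg) = 0.9703
v'_2 = v2*cos(theta) - v3*sin(theta) = 3*0.2419 - (-4)*0.9703 = 4.61
v'_3 = v2*sin(theta) + v3*cos(theta) = 3*0.9703 + (-4)*0.2419 = 1.94
v' = 4.00*e1 + 4.61*e2 + 1.94*e3


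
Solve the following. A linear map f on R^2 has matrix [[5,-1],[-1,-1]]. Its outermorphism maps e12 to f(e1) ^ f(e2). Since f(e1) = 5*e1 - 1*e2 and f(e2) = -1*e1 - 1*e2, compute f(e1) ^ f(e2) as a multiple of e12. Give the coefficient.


The outermorphism of a linear map f sends e1^e2 to f(e1)^f(e2).
f(e1) = 5*e1 - 1*e2
f(e2) = -1*e1 - 1*e2
f(e1) ^ f(e2) = (5*e1 - 1*e2) ^ (-1*e1 - 1*e2)
= 5*(-1)*e12 + (-1)*(-1)*e21
= (-5 - 1)*e12
= -6*e12
Coefficient = -6


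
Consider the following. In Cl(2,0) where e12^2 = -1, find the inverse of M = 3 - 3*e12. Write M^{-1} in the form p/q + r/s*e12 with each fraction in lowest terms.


M = 3 - 3*e12, where e12^2 = -1.
Since M commutes with its reverse ~M = a - b*e12, M * ~M = a^2 - b^2*e12^2 = a^2 + b^2.
So M^{-1} = ~M / (a^2 + b^2) = (a - b*e12)/(a^2 + b^2).
a^2 + b^2 = 9 + 9 = 18
Scalar part = 3/18 = 1/6
Bivector coeff = 3/18 = 1/6
M^{-1} = 1/6 + 1/6*e12


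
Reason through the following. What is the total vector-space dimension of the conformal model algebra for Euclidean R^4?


The conformal model of R^4 uses Cl(5,1): the 4 Euclidean generators plus two extra orthogonal generators e+ (e+^2 = +1) and e- (e-^2 = -1), from which the null vectors e0, einf are built.
Number of generators m = 4 + 2 = 6.
dim Cl(p,q) = 2^m = 2^6 = 64


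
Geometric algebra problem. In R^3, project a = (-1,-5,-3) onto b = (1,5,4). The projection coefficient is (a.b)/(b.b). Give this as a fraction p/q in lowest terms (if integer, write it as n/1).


Projection coefficient = (a . b) / (b . b)
a . b = (-1)*1 + (-5)*5 + (-3)*4
= -1 + (-25) + (-12) = -38
b . b = 1^2 + 5^2 + 4^2
= 1 + 25 + 16 = 42
Coefficient = -38/42
In lowest terms: -19/21


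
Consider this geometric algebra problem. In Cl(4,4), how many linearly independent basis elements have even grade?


Even subalgebra dimension = 2^(n-1)
n = 4 + 4 = 8
2^(8 - 1) = 2^7 = 128
Verification: sum of C(8,k) for even k = 1 + 28 + 70 + 28 + 1 = 128
Result = 128
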